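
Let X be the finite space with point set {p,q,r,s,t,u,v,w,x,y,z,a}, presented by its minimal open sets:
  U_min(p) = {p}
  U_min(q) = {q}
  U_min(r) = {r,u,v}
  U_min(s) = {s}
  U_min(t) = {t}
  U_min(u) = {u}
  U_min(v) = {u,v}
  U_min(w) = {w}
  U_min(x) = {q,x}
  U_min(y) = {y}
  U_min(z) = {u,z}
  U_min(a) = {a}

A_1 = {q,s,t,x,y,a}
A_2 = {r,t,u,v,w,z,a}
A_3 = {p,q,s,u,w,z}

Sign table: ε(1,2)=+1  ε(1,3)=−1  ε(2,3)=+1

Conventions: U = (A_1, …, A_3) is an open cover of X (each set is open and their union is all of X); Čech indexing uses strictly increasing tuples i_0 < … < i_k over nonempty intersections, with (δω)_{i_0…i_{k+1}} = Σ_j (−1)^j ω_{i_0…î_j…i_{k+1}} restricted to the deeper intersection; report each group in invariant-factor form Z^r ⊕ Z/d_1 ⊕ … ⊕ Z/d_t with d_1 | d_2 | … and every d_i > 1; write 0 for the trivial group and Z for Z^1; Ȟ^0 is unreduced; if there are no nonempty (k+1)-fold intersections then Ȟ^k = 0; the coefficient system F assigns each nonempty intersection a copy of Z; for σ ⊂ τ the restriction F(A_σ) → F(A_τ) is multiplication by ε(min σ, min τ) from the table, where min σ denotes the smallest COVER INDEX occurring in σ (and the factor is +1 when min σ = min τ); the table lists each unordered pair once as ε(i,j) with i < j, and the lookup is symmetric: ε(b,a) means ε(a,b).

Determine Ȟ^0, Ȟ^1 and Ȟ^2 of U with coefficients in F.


Ȟ^0 ≅ 0, Ȟ^1 ≅ Z/2, Ȟ^2 ≅ 0

intersection data:
  A12={t,a} A13={q,s} A23={u,w,z}
C dims 3,3; δ0: rk 3, SNF 1^2·2
Ȟ^0 = (3 − 3) − 0 = 0, so Ȟ^0 ≅ 0
Ȟ^1 = (3 − 0) − 3 = 0 plus torsion [2], so Ȟ^1 ≅ Z/2
Ȟ^2 = (0 − 0) − 0 = 0, so Ȟ^2 ≅ 0


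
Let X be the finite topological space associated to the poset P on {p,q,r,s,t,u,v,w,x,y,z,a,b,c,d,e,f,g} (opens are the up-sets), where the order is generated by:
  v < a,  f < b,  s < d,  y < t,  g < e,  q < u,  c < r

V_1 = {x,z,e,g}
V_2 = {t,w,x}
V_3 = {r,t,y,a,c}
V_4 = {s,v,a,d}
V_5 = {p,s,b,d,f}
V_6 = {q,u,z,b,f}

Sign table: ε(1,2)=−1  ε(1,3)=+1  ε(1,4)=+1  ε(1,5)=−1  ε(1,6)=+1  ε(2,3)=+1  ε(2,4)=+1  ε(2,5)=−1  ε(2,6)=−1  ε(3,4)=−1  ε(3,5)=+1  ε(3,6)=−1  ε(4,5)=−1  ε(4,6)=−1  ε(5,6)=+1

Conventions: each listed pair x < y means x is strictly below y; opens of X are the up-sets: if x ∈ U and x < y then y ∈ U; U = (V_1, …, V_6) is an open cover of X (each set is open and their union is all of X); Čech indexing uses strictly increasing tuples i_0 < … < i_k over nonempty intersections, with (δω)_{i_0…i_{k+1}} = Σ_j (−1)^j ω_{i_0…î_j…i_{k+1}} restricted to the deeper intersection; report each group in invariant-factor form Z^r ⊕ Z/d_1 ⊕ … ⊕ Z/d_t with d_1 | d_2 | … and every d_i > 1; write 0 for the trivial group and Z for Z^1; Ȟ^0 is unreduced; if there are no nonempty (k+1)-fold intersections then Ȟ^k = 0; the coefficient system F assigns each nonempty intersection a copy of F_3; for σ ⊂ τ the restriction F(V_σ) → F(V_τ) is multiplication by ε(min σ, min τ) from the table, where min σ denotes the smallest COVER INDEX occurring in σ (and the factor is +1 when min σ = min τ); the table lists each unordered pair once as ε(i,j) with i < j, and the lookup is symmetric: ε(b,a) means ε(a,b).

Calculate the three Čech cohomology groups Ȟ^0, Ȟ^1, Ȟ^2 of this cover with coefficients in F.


intersection data:
  V12={x} V16={z} V23={t} V34={a} V45={s,d} V56={b,f}
C dims 6,6; δ0: rk_F3 6
Ȟ^0 = (6 − 6) − 0 = 0, so Ȟ^0 ≅ 0
Ȟ^1 = (6 − 0) − 6 = 0, so Ȟ^1 ≅ 0
Ȟ^2 = (0 − 0) − 0 = 0, so Ȟ^2 ≅ 0

Ȟ^0 ≅ 0, Ȟ^1 ≅ 0, Ȟ^2 ≅ 0


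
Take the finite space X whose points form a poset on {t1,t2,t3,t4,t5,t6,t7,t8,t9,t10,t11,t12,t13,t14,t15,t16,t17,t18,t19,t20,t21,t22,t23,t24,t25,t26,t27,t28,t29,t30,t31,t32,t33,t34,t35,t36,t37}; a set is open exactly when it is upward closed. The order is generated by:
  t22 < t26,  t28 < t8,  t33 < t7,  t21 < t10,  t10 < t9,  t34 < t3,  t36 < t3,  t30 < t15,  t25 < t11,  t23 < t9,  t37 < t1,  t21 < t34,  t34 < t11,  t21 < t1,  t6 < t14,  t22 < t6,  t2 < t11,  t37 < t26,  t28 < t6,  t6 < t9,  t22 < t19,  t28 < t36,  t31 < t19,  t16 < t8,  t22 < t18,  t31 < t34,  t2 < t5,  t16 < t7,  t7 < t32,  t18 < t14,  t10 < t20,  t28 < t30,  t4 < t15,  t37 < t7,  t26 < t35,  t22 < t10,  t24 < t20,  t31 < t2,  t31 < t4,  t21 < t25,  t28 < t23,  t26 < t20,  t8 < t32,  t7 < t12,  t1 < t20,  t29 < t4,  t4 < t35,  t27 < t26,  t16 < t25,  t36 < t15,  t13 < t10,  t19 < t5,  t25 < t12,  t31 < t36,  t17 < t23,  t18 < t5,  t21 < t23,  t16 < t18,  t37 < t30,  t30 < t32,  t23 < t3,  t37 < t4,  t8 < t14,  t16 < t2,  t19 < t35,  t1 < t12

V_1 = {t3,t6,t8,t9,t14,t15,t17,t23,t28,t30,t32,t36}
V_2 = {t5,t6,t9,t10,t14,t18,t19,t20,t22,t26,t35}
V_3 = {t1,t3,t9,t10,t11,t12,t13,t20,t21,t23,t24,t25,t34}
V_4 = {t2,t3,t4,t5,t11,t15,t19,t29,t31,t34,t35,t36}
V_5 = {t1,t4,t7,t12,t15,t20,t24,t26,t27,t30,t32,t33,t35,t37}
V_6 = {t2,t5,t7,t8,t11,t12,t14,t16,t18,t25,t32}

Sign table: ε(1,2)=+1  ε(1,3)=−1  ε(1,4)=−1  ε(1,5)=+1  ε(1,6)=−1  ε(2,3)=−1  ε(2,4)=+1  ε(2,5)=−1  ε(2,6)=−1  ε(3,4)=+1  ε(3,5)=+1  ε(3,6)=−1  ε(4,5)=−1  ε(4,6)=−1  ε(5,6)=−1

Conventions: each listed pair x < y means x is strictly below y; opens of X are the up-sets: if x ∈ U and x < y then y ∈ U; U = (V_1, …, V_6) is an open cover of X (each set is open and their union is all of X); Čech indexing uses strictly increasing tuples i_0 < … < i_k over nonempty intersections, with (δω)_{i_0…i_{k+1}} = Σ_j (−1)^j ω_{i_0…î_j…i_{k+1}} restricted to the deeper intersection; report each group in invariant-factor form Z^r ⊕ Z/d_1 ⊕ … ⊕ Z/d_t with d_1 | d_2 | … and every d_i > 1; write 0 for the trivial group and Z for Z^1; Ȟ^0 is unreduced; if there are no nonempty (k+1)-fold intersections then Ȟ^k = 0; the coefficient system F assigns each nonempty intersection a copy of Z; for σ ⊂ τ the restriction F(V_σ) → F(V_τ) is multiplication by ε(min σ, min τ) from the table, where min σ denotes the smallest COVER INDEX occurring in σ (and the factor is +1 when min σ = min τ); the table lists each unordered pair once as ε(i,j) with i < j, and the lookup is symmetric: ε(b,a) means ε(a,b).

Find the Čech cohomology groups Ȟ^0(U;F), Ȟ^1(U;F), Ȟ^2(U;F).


nonempty intersections:
  V12={t6,t9,t14} V13={t3,t9,t23} V14={t3,t15,t36} V15={t15,t30,t32} V16={t8,t14,t32} V23={t9,t10,t20} V24={t5,t19,t35} V25={t20,t26,t35} V26={t5,t14,t18} V34={t3,t11,t34} V35={t1,t12,t20,t24} V36={t11,t12,t25} V45={t4,t15,t35} V46={t2,t5,t11} V56={t7,t12,t32}
  V123={t9} V126={t14} V134={t3} V145={t15} V156={t32} V235={t20} V245={t35} V246={t5} V346={t11} V356={t12}
C dims 6,15,10; δ0: rk 6, SNF 1^5·2; δ1: rk 9, SNF 1^9
Ȟ^0: (6−6)−0=0 ⇒ 0
Ȟ^1: (15−9)−6=0 plus torsion [2] ⇒ Z/2
Ȟ^2: (10−0)−9=1 ⇒ Z

Ȟ^0(U;F) ≅ 0, Ȟ^1(U;F) ≅ Z/2 and Ȟ^2(U;F) ≅ Z


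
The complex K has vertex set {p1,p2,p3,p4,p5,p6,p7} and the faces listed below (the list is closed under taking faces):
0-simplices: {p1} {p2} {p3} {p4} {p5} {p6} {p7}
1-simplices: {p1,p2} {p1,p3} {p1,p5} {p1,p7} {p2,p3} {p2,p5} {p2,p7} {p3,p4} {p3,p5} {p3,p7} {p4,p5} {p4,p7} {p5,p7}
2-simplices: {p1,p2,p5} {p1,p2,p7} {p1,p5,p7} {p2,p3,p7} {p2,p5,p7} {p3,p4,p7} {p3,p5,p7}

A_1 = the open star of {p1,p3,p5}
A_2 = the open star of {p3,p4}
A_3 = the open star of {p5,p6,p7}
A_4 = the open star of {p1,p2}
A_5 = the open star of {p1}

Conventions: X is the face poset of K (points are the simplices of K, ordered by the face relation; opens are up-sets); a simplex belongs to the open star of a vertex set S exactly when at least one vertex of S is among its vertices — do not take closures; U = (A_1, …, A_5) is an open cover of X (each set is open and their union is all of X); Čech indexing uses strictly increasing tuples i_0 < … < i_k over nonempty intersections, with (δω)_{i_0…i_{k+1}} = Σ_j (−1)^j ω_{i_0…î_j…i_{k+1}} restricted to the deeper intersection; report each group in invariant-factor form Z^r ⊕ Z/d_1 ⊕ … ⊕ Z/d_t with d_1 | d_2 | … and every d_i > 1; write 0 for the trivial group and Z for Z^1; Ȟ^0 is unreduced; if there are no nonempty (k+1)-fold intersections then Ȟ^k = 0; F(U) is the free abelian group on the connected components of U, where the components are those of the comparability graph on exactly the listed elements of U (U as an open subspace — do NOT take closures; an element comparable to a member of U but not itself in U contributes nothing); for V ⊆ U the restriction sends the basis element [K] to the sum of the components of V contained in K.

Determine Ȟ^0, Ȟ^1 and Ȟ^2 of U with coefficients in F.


Ȟ^0(U;F) ≅ Z^2, Ȟ^1(U;F) ≅ Z, Ȟ^2(U;F) ≅ 0

cover nerve:
  A1={{p1},{p3},{p5},{p1,p2},{p1,p3},{p1,p5},{p1,p7},{p2,p3},{p2,p5},{p3,p4},{p3,p5},{p3,p7},{p4,p5},{p5,p7},{p1,p2,p5},{p1,p2,p7},{p1,p5,p7},{p2,p3,p7},{p2,p5,p7},{p3,p4,p7},{p3,p5,p7}} A2={{p3},{p4},{p1,p3},{p2,p3},{p3,p4},{p3,p5},{p3,p7},{p4,p5},{p4,p7},{p2,p3,p7},{p3,p4,p7},{p3,p5,p7}} A3={{p5},{p6},{p7},{p1,p5},{p1,p7},{p2,p5},{p2,p7},{p3,p5},{p3,p7},{p4,p5},{p4,p7},{p5,p7},{p1,p2,p5},{p1,p2,p7},{p1,p5,p7},{p2,p3,p7},{p2,p5,p7},{p3,p4,p7},{p3,p5,p7}} A4={{p1},{p2},{p1,p2},{p1,p3},{p1,p5},{p1,p7},{p2,p3},{p2,p5},{p2,p7},{p1,p2,p5},{p1,p2,p7},{p1,p5,p7},{p2,p3,p7},{p2,p5,p7}} A5={{p1},{p1,p2},{p1,p3},{p1,p5},{p1,p7},{p1,p2,p5},{p1,p2,p7},{p1,p5,p7}}
  A12={{p3},{p1,p3},{p2,p3},{p3,p4},{p3,p5},{p3,p7},{p4,p5},{p2,p3,p7},{p3,p4,p7},{p3,p5,p7}} A13={{p5},{p1,p5},{p1,p7},{p2,p5},{p3,p5},{p3,p7},{p4,p5},{p5,p7},{p1,p2,p5},{p1,p2,p7},{p1,p5,p7},{p2,p3,p7},{p2,p5,p7},{p3,p4,p7},{p3,p5,p7}} A14={{p1},{p1,p2},{p1,p3},{p1,p5},{p1,p7},{p2,p3},{p2,p5},{p1,p2,p5},{p1,p2,p7},{p1,p5,p7},{p2,p3,p7},{p2,p5,p7}} A15={{p1},{p1,p2},{p1,p3},{p1,p5},{p1,p7},{p1,p2,p5},{p1,p2,p7},{p1,p5,p7}} A23={{p3,p5},{p3,p7},{p4,p5},{p4,p7},{p2,p3,p7},{p3,p4,p7},{p3,p5,p7}} A24={{p1,p3},{p2,p3},{p2,p3,p7}} A25={{p1,p3}} A34={{p1,p5},{p1,p7},{p2,p5},{p2,p7},{p1,p2,p5},{p1,p2,p7},{p1,p5,p7},{p2,p3,p7},{p2,p5,p7}} A35={{p1,p5},{p1,p7},{p1,p2,p5},{p1,p2,p7},{p1,p5,p7}} A45={{p1},{p1,p2},{p1,p3},{p1,p5},{p1,p7},{p1,p2,p5},{p1,p2,p7},{p1,p5,p7}}
  A123={{p3,p5},{p3,p7},{p4,p5},{p2,p3,p7},{p3,p4,p7},{p3,p5,p7}} A124={{p1,p3},{p2,p3},{p2,p3,p7}} A125={{p1,p3}} A134={{p1,p5},{p1,p7},{p2,p5},{p1,p2,p5},{p1,p2,p7},{p1,p5,p7},{p2,p3,p7},{p2,p5,p7}} A135={{p1,p5},{p1,p7},{p1,p2,p5},{p1,p2,p7},{p1,p5,p7}} A145={{p1},{p1,p2},{p1,p3},{p1,p5},{p1,p7},{p1,p2,p5},{p1,p2,p7},{p1,p5,p7}} A234={{p2,p3,p7}} A245={{p1,p3}} A345={{p1,p5},{p1,p7},{p1,p2,p5},{p1,p2,p7},{p1,p5,p7}}
  A1234={{p2,p3,p7}} A1245={{p1,p3}} A1345={{p1,p5},{p1,p7},{p1,p2,p5},{p1,p2,p7},{p1,p5,p7}}
components per intersection:
  A1: {{p1},{p3},{p5},{p1,p2},{p1,p3},{p1,p5},{p1,p7},{p2,p3},{p2,p5},{p3,p4},{p3,p5},{p3,p7},{p4,p5},{p5,p7},{p1,p2,p5},{p1,p2,p7},{p1,p5,p7},{p2,p3,p7},{p2,p5,p7},{p3,p4,p7},{p3,p5,p7}}
  A2: {{p3},{p4},{p1,p3},{p2,p3},{p3,p4},{p3,p5},{p3,p7},{p4,p5},{p4,p7},{p2,p3,p7},{p3,p4,p7},{p3,p5,p7}}
  A3: {{p5},{p7},{p1,p5},{p1,p7},{p2,p5},{p2,p7},{p3,p5},{p3,p7},{p4,p5},{p4,p7},{p5,p7},{p1,p2,p5},{p1,p2,p7},{p1,p5,p7},{p2,p3,p7},{p2,p5,p7},{p3,p4,p7},{p3,p5,p7}} {{p6}}
  A4: {{p1},{p2},{p1,p2},{p1,p3},{p1,p5},{p1,p7},{p2,p3},{p2,p5},{p2,p7},{p1,p2,p5},{p1,p2,p7},{p1,p5,p7},{p2,p3,p7},{p2,p5,p7}}
  A5: {{p1},{p1,p2},{p1,p3},{p1,p5},{p1,p7},{p1,p2,p5},{p1,p2,p7},{p1,p5,p7}}
  A12: {{p3},{p1,p3},{p2,p3},{p3,p4},{p3,p5},{p3,p7},{p2,p3,p7},{p3,p4,p7},{p3,p5,p7}} {{p4,p5}}
  A13: {{p5},{p1,p5},{p1,p7},{p2,p5},{p3,p5},{p3,p7},{p4,p5},{p5,p7},{p1,p2,p5},{p1,p2,p7},{p1,p5,p7},{p2,p3,p7},{p2,p5,p7},{p3,p4,p7},{p3,p5,p7}}
  A14: {{p1},{p1,p2},{p1,p3},{p1,p5},{p1,p7},{p2,p5},{p1,p2,p5},{p1,p2,p7},{p1,p5,p7},{p2,p5,p7}} {{p2,p3},{p2,p3,p7}}
  A15: {{p1},{p1,p2},{p1,p3},{p1,p5},{p1,p7},{p1,p2,p5},{p1,p2,p7},{p1,p5,p7}}
  A23: {{p3,p5},{p3,p7},{p4,p7},{p2,p3,p7},{p3,p4,p7},{p3,p5,p7}} {{p4,p5}}
  A24: {{p1,p3}} {{p2,p3},{p2,p3,p7}}
  A25: {{p1,p3}}
  A34: {{p1,p5},{p1,p7},{p2,p5},{p2,p7},{p1,p2,p5},{p1,p2,p7},{p1,p5,p7},{p2,p3,p7},{p2,p5,p7}}
  A35: {{p1,p5},{p1,p7},{p1,p2,p5},{p1,p2,p7},{p1,p5,p7}}
  A45: {{p1},{p1,p2},{p1,p3},{p1,p5},{p1,p7},{p1,p2,p5},{p1,p2,p7},{p1,p5,p7}}
  A123: {{p3,p5},{p3,p7},{p2,p3,p7},{p3,p4,p7},{p3,p5,p7}} {{p4,p5}}
  A124: {{p1,p3}} {{p2,p3},{p2,p3,p7}}
  A125: {{p1,p3}}
  A134: {{p1,p5},{p1,p7},{p2,p5},{p1,p2,p5},{p1,p2,p7},{p1,p5,p7},{p2,p5,p7}} {{p2,p3,p7}}
  A135: {{p1,p5},{p1,p7},{p1,p2,p5},{p1,p2,p7},{p1,p5,p7}}
  A145: {{p1},{p1,p2},{p1,p3},{p1,p5},{p1,p7},{p1,p2,p5},{p1,p2,p7},{p1,p5,p7}}
  A234: {{p2,p3,p7}}
  A245: {{p1,p3}}
  A345: {{p1,p5},{p1,p7},{p1,p2,p5},{p1,p2,p7},{p1,p5,p7}}
  A1234: {{p2,p3,p7}}
  A1245: {{p1,p3}}
  A1345: {{p1,p5},{p1,p7},{p1,p2,p5},{p1,p2,p7},{p1,p5,p7}}
C dims 6,14,12,3; δ0: rk 4, SNF 1^4; δ1: rk 9, SNF 1^9; δ2: rk 3, SNF 1^3
Ȟ^0: (6−4)−0=2 ⇒ Z^2
Ȟ^1: (14−9)−4=1 ⇒ Z
Ȟ^2: (12−3)−9=0 ⇒ 0


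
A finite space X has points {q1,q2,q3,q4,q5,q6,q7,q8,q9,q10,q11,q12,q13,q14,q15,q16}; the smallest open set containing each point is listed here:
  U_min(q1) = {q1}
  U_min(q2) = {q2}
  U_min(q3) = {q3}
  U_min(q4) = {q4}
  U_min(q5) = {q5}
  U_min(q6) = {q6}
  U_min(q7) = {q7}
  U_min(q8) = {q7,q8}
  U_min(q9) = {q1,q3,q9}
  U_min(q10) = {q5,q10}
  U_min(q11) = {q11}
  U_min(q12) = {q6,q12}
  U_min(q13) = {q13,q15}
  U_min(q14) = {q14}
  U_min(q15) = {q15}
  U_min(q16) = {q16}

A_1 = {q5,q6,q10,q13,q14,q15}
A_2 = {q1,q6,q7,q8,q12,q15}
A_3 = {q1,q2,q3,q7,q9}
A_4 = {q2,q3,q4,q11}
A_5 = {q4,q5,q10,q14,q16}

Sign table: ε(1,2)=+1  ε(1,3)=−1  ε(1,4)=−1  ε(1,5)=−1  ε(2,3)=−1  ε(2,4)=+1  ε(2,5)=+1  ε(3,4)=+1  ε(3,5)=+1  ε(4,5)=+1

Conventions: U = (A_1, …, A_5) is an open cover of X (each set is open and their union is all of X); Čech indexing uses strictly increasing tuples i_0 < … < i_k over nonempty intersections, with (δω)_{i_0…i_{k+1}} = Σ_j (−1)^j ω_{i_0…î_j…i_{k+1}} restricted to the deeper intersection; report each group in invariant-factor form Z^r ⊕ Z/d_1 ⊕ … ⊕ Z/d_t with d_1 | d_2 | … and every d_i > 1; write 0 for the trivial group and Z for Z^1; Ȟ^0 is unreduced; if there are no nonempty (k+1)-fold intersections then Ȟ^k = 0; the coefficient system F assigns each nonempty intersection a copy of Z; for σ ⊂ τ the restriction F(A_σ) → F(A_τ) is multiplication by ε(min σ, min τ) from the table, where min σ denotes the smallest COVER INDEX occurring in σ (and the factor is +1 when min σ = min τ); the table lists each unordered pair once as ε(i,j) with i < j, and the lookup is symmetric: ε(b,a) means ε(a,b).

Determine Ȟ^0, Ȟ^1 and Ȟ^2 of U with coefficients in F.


Ȟ^0 ≅ Z,  Ȟ^1 ≅ Z,  Ȟ^2 ≅ 0

nonempty overlaps:
  A12={q6,q15} A15={q5,q10,q14} A23={q1,q7} A34={q2,q3} A45={q4}
C dims 5,5; δ0: rk 4, SNF 1^4
degree 0: 5−4−0 = 1 → Ȟ^0 ≅ Z
degree 1: 5−0−4 = 1 → Ȟ^1 ≅ Z
degree 2: 0−0−0 = 0 → Ȟ^2 ≅ 0


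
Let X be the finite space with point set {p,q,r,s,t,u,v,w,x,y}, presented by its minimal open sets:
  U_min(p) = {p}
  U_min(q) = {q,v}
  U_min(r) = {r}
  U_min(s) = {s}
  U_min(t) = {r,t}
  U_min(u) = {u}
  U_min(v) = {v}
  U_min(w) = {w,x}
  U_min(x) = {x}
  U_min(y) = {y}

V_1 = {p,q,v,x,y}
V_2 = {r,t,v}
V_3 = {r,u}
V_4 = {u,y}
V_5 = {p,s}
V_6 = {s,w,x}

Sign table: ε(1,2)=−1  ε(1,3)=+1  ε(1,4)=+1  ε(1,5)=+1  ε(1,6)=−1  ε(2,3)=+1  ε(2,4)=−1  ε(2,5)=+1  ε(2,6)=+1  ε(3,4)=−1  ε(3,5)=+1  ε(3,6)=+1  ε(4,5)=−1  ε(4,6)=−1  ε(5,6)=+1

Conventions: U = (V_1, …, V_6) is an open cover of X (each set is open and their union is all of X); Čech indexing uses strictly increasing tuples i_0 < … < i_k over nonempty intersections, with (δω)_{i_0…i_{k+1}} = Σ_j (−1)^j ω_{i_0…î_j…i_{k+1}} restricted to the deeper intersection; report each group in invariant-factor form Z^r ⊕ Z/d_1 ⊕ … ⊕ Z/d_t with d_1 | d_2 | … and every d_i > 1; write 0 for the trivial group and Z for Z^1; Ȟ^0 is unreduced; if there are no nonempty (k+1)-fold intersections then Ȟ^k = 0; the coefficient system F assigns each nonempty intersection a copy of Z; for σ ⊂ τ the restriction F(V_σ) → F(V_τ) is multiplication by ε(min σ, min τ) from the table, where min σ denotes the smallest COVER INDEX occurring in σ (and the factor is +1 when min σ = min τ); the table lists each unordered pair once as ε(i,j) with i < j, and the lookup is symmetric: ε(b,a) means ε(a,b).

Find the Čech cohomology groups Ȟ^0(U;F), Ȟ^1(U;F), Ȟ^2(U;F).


cover nerve:
  V12={v} V14={y} V15={p} V16={x} V23={r} V34={u} V56={s}
C dims 6,7; δ0: rk 6, SNF 1^5·2
Ȟ^0: (6−6)−0=0 ⇒ 0
Ȟ^1: (7−0)−6=1 plus torsion [2] ⇒ Z ⊕ Z/2
Ȟ^2: (0−0)−0=0 ⇒ 0

Ȟ^0 = 0, Ȟ^1 = Z ⊕ Z/2 and Ȟ^2 = 0


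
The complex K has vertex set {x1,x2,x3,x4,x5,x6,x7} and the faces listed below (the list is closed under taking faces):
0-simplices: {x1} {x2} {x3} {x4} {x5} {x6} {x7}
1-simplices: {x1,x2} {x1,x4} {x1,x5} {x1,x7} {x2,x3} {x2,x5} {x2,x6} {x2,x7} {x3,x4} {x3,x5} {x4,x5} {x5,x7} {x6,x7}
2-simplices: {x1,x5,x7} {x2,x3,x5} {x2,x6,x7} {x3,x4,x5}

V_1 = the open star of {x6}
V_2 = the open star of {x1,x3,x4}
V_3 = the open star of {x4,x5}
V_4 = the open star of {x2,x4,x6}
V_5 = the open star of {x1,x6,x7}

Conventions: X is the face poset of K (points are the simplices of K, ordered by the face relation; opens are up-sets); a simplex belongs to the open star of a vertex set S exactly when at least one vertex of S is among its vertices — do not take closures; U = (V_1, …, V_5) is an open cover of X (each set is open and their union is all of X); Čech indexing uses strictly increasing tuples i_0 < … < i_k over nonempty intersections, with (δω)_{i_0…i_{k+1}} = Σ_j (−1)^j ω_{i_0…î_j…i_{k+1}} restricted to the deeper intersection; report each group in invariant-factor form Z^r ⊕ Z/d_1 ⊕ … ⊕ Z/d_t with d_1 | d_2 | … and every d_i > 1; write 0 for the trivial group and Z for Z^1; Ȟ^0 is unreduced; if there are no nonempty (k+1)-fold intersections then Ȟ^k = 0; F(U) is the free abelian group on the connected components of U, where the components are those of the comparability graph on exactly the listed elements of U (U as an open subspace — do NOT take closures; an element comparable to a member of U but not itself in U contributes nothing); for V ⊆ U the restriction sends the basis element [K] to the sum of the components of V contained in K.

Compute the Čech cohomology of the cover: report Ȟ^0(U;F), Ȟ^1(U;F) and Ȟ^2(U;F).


Ȟ^0(U;F) ≅ Z, Ȟ^1(U;F) ≅ Z^3, Ȟ^2(U;F) ≅ 0

nonempty intersections:
  V1={{x6},{x2,x6},{x6,x7},{x2,x6,x7}} V2={{x1},{x3},{x4},{x1,x2},{x1,x4},{x1,x5},{x1,x7},{x2,x3},{x3,x4},{x3,x5},{x4,x5},{x1,x5,x7},{x2,x3,x5},{x3,x4,x5}} V3={{x4},{x5},{x1,x4},{x1,x5},{x2,x5},{x3,x4},{x3,x5},{x4,x5},{x5,x7},{x1,x5,x7},{x2,x3,x5},{x3,x4,x5}} V4={{x2},{x4},{x6},{x1,x2},{x1,x4},{x2,x3},{x2,x5},{x2,x6},{x2,x7},{x3,x4},{x4,x5},{x6,x7},{x2,x3,x5},{x2,x6,x7},{x3,x4,x5}} V5={{x1},{x6},{x7},{x1,x2},{x1,x4},{x1,x5},{x1,x7},{x2,x6},{x2,x7},{x5,x7},{x6,x7},{x1,x5,x7},{x2,x6,x7}}
  V14={{x6},{x2,x6},{x6,x7},{x2,x6,x7}} V15={{x6},{x2,x6},{x6,x7},{x2,x6,x7}} V23={{x4},{x1,x4},{x1,x5},{x3,x4},{x3,x5},{x4,x5},{x1,x5,x7},{x2,x3,x5},{x3,x4,x5}} V24={{x4},{x1,x2},{x1,x4},{x2,x3},{x3,x4},{x4,x5},{x2,x3,x5},{x3,x4,x5}} V25={{x1},{x1,x2},{x1,x4},{x1,x5},{x1,x7},{x1,x5,x7}} V34={{x4},{x1,x4},{x2,x5},{x3,x4},{x4,x5},{x2,x3,x5},{x3,x4,x5}} V35={{x1,x4},{x1,x5},{x5,x7},{x1,x5,x7}} V45={{x6},{x1,x2},{x1,x4},{x2,x6},{x2,x7},{x6,x7},{x2,x6,x7}}
  V145={{x6},{x2,x6},{x6,x7},{x2,x6,x7}} V234={{x4},{x1,x4},{x3,x4},{x4,x5},{x2,x3,x5},{x3,x4,x5}} V235={{x1,x4},{x1,x5},{x1,x5,x7}} V245={{x1,x2},{x1,x4}} V345={{x1,x4}}
  V2345={{x1,x4}}
components per intersection:
  V1: {{x6},{x2,x6},{x6,x7},{x2,x6,x7}}
  V2: {{x1},{x3},{x4},{x1,x2},{x1,x4},{x1,x5},{x1,x7},{x2,x3},{x3,x4},{x3,x5},{x4,x5},{x1,x5,x7},{x2,x3,x5},{x3,x4,x5}}
  V3: {{x4},{x5},{x1,x4},{x1,x5},{x2,x5},{x3,x4},{x3,x5},{x4,x5},{x5,x7},{x1,x5,x7},{x2,x3,x5},{x3,x4,x5}}
  V4: {{x2},{x6},{x1,x2},{x2,x3},{x2,x5},{x2,x6},{x2,x7},{x6,x7},{x2,x3,x5},{x2,x6,x7}} {{x4},{x1,x4},{x3,x4},{x4,x5},{x3,x4,x5}}
  V5: {{x1},{x6},{x7},{x1,x2},{x1,x4},{x1,x5},{x1,x7},{x2,x6},{x2,x7},{x5,x7},{x6,x7},{x1,x5,x7},{x2,x6,x7}}
  V14: {{x6},{x2,x6},{x6,x7},{x2,x6,x7}}
  V15: {{x6},{x2,x6},{x6,x7},{x2,x6,x7}}
  V23: {{x4},{x1,x4},{x3,x4},{x3,x5},{x4,x5},{x2,x3,x5},{x3,x4,x5}} {{x1,x5},{x1,x5,x7}}
  V24: {{x4},{x1,x4},{x3,x4},{x4,x5},{x3,x4,x5}} {{x1,x2}} {{x2,x3},{x2,x3,x5}}
  V25: {{x1},{x1,x2},{x1,x4},{x1,x5},{x1,x7},{x1,x5,x7}}
  V34: {{x4},{x1,x4},{x3,x4},{x4,x5},{x3,x4,x5}} {{x2,x5},{x2,x3,x5}}
  V35: {{x1,x4}} {{x1,x5},{x5,x7},{x1,x5,x7}}
  V45: {{x6},{x2,x6},{x2,x7},{x6,x7},{x2,x6,x7}} {{x1,x2}} {{x1,x4}}
  V145: {{x6},{x2,x6},{x6,x7},{x2,x6,x7}}
  V234: {{x4},{x1,x4},{x3,x4},{x4,x5},{x3,x4,x5}} {{x2,x3,x5}}
  V235: {{x1,x4}} {{x1,x5},{x1,x5,x7}}
  V245: {{x1,x2}} {{x1,x4}}
  V345: {{x1,x4}}
  V2345: {{x1,x4}}
C dims 6,15,8,1; δ0: rk 5, SNF 1^5; δ1: rk 7, SNF 1^7; δ2: rk 1, SNF 1^1
Ȟ^0: (6−5)−0=1 ⇒ Z
Ȟ^1: (15−7)−5=3 ⇒ Z^3
Ȟ^2: (8−1)−7=0 ⇒ 0


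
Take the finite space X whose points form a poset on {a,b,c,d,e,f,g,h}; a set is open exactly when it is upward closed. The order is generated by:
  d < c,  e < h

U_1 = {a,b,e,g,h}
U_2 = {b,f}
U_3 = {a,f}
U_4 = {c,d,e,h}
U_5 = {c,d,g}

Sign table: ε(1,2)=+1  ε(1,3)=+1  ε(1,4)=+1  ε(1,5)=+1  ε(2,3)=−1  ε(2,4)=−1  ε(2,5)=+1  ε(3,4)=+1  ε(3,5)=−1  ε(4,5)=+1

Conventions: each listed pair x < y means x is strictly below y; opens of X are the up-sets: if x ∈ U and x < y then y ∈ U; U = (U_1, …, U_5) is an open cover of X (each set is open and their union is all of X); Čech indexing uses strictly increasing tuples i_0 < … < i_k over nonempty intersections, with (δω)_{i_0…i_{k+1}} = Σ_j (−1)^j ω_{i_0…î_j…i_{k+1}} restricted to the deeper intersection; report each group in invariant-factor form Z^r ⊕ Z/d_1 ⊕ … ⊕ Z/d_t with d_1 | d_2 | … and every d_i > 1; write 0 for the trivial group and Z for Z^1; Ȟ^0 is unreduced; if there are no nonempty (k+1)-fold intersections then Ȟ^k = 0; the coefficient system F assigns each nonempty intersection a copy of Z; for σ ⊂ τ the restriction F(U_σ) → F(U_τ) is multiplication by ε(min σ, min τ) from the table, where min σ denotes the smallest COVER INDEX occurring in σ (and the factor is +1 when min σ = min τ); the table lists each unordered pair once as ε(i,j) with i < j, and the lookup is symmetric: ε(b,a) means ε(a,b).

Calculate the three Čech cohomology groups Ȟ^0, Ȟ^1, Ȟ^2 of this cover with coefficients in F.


Ȟ^0(U;F) ≅ 0, Ȟ^1(U;F) ≅ Z ⊕ Z/2, Ȟ^2(U;F) ≅ 0

nonempty intersections:
  U12={b} U13={a} U14={e,h} U15={g} U23={f} U45={c,d}
C dims 5,6; δ0: rk 5, SNF 1^4·2
Ȟ^0: (5−5)−0=0 ⇒ 0
Ȟ^1: (6−0)−5=1 plus torsion [2] ⇒ Z ⊕ Z/2
Ȟ^2: (0−0)−0=0 ⇒ 0


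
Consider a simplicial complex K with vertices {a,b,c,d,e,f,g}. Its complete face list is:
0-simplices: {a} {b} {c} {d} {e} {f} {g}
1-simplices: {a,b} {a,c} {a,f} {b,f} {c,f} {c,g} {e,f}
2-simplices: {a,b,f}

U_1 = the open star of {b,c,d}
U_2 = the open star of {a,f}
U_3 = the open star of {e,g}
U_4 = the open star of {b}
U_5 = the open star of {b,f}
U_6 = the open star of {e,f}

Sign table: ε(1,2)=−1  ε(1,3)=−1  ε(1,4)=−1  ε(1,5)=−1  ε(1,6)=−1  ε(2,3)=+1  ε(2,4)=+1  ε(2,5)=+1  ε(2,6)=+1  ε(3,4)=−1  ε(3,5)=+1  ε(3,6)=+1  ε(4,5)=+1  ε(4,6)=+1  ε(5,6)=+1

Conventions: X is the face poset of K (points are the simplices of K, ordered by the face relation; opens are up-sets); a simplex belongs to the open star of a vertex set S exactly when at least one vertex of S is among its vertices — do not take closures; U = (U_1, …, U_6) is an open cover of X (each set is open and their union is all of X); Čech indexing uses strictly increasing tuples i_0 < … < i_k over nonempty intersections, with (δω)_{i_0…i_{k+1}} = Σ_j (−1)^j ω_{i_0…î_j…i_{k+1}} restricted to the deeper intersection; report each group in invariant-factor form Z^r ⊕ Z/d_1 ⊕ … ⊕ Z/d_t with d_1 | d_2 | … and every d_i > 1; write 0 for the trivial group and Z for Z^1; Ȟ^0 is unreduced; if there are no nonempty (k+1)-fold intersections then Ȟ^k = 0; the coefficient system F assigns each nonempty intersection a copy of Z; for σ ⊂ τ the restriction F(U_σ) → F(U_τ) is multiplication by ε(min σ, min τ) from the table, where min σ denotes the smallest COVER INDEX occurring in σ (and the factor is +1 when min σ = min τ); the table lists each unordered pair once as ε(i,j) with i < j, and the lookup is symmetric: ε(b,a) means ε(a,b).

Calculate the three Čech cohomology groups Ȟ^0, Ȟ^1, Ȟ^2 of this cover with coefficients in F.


nonempty intersections:
  U1={{b},{c},{d},{a,b},{a,c},{b,f},{c,f},{c,g},{a,b,f}} U2={{a},{f},{a,b},{a,c},{a,f},{b,f},{c,f},{e,f},{a,b,f}} U3={{e},{g},{c,g},{e,f}} U4={{b},{a,b},{b,f},{a,b,f}} U5={{b},{f},{a,b},{a,f},{b,f},{c,f},{e,f},{a,b,f}} U6={{e},{f},{a,f},{b,f},{c,f},{e,f},{a,b,f}}
  U12={{a,b},{a,c},{b,f},{c,f},{a,b,f}} U13={{c,g}} U14={{b},{a,b},{b,f},{a,b,f}} U15={{b},{a,b},{b,f},{c,f},{a,b,f}} U16={{b,f},{c,f},{a,b,f}} U23={{e,f}} U24={{a,b},{b,f},{a,b,f}} U25={{f},{a,b},{a,f},{b,f},{c,f},{e,f},{a,b,f}} U26={{f},{a,f},{b,f},{c,f},{e,f},{a,b,f}} U35={{e,f}} U36={{e},{e,f}} U45={{b},{a,b},{b,f},{a,b,f}} U46={{b,f},{a,b,f}} U56={{f},{a,f},{b,f},{c,f},{e,f},{a,b,f}}
  U124={{a,b},{b,f},{a,b,f}} U125={{a,b},{b,f},{c,f},{a,b,f}} U126={{b,f},{c,f},{a,b,f}} U145={{b},{a,b},{b,f},{a,b,f}} U146={{b,f},{a,b,f}} U156={{b,f},{c,f},{a,b,f}} U235={{e,f}} U236={{e,f}} U245={{a,b},{b,f},{a,b,f}} U246={{b,f},{a,b,f}} U256={{f},{a,f},{b,f},{c,f},{e,f},{a,b,f}} U356={{e,f}} U456={{b,f},{a,b,f}}
  U1245={{a,b},{b,f},{a,b,f}} U1246={{b,f},{a,b,f}} U1256={{b,f},{c,f},{a,b,f}} U1456={{b,f},{a,b,f}} U2356={{e,f}} U2456={{b,f},{a,b,f}}
  U12456={{b,f},{a,b,f}}
C dims 6,14,13,6; δ0: rk 5, SNF 1^5; δ1: rk 8, SNF 1^8; δ2: rk 5, SNF 1^5
Ȟ^0: (6−5)−0=1 ⇒ Z
Ȟ^1: (14−8)−5=1 ⇒ Z
Ȟ^2: (13−5)−8=0 ⇒ 0

Ȟ^0 ≅ Z, Ȟ^1 ≅ Z and Ȟ^2 ≅ 0


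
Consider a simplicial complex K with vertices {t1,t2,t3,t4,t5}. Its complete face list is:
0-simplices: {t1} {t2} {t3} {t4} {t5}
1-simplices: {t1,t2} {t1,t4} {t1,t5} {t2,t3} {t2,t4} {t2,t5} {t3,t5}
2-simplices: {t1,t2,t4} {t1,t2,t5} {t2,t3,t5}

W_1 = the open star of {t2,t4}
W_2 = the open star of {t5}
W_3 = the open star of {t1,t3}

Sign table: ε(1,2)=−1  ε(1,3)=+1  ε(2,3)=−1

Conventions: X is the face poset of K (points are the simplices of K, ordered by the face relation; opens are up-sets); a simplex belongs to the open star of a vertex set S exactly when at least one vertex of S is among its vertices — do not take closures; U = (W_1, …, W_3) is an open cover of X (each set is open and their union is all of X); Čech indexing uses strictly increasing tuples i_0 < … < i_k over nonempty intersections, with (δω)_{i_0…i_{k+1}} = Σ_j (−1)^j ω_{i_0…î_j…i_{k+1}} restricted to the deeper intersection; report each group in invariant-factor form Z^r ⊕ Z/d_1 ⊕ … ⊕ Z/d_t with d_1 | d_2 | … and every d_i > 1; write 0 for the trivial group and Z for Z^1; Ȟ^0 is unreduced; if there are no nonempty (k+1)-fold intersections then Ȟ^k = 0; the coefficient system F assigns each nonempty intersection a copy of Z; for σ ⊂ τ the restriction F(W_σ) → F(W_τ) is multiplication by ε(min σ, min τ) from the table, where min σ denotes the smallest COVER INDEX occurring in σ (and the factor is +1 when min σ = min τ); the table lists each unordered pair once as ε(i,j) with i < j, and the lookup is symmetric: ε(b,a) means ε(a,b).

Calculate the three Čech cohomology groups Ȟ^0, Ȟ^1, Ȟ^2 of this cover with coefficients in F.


nerve simplices:
  W1={{t2},{t4},{t1,t2},{t1,t4},{t2,t3},{t2,t4},{t2,t5},{t1,t2,t4},{t1,t2,t5},{t2,t3,t5}} W2={{t5},{t1,t5},{t2,t5},{t3,t5},{t1,t2,t5},{t2,t3,t5}} W3={{t1},{t3},{t1,t2},{t1,t4},{t1,t5},{t2,t3},{t3,t5},{t1,t2,t4},{t1,t2,t5},{t2,t3,t5}}
  W12={{t2,t5},{t1,t2,t5},{t2,t3,t5}} W13={{t1,t2},{t1,t4},{t2,t3},{t1,t2,t4},{t1,t2,t5},{t2,t3,t5}} W23={{t1,t5},{t3,t5},{t1,t2,t5},{t2,t3,t5}}
  W123={{t1,t2,t5},{t2,t3,t5}}
C dims 3,3,1; δ0: rk 2, SNF 1^2; δ1: rk 1, SNF 1^1
degree 0: 3−2−0 = 1 → Ȟ^0 ≅ Z
degree 1: 3−1−2 = 0 → Ȟ^1 ≅ 0
degree 2: 1−0−1 = 0 → Ȟ^2 ≅ 0

Ȟ^0(U;F) ≅ Z, Ȟ^1(U;F) ≅ 0 and Ȟ^2(U;F) ≅ 0


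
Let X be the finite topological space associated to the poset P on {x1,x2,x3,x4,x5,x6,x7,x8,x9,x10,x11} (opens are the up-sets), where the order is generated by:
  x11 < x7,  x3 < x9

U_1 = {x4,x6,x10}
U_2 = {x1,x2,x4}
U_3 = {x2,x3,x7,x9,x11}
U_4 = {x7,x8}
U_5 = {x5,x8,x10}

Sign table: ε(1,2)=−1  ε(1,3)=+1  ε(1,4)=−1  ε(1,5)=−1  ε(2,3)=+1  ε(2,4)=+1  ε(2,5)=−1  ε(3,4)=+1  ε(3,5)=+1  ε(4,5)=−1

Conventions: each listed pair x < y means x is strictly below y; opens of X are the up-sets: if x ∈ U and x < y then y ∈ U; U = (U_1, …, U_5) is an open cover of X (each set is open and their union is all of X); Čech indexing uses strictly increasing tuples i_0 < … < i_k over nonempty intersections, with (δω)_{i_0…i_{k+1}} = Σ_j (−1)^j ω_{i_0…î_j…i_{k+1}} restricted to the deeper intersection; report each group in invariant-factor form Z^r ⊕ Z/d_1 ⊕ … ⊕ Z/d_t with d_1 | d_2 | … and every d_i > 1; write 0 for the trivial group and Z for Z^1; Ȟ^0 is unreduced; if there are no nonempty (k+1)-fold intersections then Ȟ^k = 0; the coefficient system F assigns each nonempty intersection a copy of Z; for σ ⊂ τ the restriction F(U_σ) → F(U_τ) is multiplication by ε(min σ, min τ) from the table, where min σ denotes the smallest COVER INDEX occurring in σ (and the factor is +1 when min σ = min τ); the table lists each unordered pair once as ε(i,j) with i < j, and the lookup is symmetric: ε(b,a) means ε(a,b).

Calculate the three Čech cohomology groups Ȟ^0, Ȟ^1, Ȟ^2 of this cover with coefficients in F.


Ȟ^0(U;F) ≅ 0, Ȟ^1(U;F) ≅ Z/2, Ȟ^2(U;F) ≅ 0

intersection data:
  U12={x4} U15={x10} U23={x2} U34={x7} U45={x8}
C dims 5,5; δ0: rk 5, SNF 1^4·2
Ȟ^0 = (5 − 5) − 0 = 0, so Ȟ^0 ≅ 0
Ȟ^1 = (5 − 0) − 5 = 0 plus torsion [2], so Ȟ^1 ≅ Z/2
Ȟ^2 = (0 − 0) − 0 = 0, so Ȟ^2 ≅ 0


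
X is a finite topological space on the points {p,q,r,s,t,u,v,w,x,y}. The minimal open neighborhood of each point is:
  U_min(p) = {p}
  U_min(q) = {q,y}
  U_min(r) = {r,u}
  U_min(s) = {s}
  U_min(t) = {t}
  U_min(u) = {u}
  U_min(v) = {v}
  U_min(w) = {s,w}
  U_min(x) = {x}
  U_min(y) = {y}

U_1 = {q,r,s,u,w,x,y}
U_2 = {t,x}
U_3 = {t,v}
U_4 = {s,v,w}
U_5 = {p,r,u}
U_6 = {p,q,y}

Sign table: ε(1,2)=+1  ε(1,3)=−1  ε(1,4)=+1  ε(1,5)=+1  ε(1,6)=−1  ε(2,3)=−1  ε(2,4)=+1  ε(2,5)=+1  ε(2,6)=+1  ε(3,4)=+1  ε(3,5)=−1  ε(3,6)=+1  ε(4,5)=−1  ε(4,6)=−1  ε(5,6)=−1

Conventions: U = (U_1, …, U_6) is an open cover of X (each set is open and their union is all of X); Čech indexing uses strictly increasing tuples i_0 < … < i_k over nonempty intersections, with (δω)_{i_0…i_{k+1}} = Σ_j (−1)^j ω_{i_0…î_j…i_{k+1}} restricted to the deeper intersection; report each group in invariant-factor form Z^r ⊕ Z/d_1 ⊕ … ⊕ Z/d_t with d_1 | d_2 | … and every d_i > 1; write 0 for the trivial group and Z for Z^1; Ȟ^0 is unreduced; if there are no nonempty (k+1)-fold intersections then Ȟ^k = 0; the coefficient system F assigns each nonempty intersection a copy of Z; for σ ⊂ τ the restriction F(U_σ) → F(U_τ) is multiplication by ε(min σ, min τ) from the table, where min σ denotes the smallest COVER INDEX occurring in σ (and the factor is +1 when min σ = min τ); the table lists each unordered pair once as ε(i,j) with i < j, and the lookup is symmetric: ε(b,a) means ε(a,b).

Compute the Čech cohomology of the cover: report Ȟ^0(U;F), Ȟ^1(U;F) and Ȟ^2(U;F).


Ȟ^0 = 0,  Ȟ^1 = Z ⊕ Z/2,  Ȟ^2 = 0

nonempty overlaps:
  U12={x} U14={s,w} U15={r,u} U16={q,y} U23={t} U34={v} U56={p}
C dims 6,7; δ0: rk 6, SNF 1^5·2
degree 0: 6−6−0 = 0 → Ȟ^0 ≅ 0
degree 1: 7−0−6 = 1 plus torsion [2] → Ȟ^1 ≅ Z ⊕ Z/2
degree 2: 0−0−0 = 0 → Ȟ^2 ≅ 0


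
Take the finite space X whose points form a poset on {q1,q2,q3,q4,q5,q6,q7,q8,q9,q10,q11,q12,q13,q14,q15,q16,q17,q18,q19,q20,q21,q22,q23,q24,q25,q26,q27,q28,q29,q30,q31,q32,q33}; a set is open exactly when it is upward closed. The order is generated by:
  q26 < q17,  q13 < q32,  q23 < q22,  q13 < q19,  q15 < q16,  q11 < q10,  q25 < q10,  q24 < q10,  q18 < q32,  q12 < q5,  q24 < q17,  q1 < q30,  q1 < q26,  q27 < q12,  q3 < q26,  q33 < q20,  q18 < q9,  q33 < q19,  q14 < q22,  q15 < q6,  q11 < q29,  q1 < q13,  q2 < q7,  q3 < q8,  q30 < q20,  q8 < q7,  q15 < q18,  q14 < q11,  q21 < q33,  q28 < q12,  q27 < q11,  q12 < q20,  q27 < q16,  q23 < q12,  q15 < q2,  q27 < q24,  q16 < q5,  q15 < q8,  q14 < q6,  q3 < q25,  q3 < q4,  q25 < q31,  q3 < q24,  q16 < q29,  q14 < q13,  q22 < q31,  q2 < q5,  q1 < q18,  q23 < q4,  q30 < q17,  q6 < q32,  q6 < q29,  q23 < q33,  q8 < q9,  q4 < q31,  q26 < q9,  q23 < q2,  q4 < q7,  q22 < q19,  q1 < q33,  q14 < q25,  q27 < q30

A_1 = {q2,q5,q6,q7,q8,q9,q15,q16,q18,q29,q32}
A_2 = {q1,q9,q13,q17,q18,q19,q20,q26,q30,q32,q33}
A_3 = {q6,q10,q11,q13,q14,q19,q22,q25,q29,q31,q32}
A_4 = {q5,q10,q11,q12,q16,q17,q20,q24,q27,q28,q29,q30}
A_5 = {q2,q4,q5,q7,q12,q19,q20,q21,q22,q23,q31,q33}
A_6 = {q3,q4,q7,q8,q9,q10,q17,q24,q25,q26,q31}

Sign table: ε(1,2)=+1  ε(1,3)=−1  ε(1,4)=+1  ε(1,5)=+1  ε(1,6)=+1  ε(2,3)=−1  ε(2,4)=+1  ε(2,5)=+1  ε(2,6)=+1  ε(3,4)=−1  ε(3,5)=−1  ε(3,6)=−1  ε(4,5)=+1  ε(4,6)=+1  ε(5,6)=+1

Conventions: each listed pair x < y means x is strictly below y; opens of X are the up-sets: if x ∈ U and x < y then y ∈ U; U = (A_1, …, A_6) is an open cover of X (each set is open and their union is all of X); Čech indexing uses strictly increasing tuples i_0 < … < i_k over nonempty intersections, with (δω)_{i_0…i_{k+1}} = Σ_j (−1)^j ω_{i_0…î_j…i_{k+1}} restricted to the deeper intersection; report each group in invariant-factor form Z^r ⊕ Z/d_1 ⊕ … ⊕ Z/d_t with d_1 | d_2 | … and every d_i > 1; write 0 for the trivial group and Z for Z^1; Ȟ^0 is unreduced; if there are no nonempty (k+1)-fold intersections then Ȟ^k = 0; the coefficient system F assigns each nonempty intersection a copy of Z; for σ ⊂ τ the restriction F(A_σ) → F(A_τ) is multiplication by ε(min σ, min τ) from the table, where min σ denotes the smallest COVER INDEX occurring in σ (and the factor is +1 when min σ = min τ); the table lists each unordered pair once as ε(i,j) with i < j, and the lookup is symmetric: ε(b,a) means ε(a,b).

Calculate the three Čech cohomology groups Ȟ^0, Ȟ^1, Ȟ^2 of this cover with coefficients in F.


intersection data:
  A12={q9,q18,q32} A13={q6,q29,q32} A14={q5,q16,q29} A15={q2,q5,q7} A16={q7,q8,q9} A23={q13,q19,q32} A24={q17,q20,q30} A25={q19,q20,q33} A26={q9,q17,q26} A34={q10,q11,q29} A35={q19,q22,q31} A36={q10,q25,q31} A45={q5,q12,q20} A46={q10,q17,q24} A56={q4,q7,q31}
  A123={q32} A126={q9} A134={q29} A145={q5} A156={q7} A235={q19} A245={q20} A246={q17} A346={q10} A356={q31}
C dims 6,15,10; δ0: rk 5, SNF 1^5; δ1: rk 10, SNF 1^9·2
Ȟ^0 = (6 − 5) − 0 = 1, so Ȟ^0 ≅ Z
Ȟ^1 = (15 − 10) − 5 = 0, so Ȟ^1 ≅ 0
Ȟ^2 = (10 − 0) − 10 = 0 plus torsion [2], so Ȟ^2 ≅ Z/2

Ȟ^0(U;F) ≅ Z, Ȟ^1(U;F) ≅ 0 and Ȟ^2(U;F) ≅ Z/2


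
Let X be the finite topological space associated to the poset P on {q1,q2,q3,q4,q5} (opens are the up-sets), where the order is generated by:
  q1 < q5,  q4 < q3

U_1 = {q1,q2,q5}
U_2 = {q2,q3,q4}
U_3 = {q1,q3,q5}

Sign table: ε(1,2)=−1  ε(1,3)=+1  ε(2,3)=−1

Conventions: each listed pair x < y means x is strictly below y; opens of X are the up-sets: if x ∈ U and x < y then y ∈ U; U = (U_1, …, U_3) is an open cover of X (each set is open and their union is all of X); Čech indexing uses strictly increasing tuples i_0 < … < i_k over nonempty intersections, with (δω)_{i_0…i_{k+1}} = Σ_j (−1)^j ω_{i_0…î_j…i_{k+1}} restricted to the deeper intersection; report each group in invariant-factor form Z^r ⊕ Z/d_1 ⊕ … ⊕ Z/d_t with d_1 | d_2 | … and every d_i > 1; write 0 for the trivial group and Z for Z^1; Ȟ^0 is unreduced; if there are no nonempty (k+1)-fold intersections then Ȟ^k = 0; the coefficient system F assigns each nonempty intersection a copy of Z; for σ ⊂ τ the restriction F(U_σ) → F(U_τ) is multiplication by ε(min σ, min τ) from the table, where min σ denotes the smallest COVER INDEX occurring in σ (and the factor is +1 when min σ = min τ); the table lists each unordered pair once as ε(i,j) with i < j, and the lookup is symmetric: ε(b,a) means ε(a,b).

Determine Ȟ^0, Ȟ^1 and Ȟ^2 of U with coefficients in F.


Ȟ^0(U;F) ≅ Z, Ȟ^1(U;F) ≅ Z and Ȟ^2(U;F) ≅ 0

nonempty intersections:
  U12={q2} U13={q1,q5} U23={q3}
C dims 3,3; δ0: rk 2, SNF 1^2
Ȟ^0: (3−2)−0=1 ⇒ Z
Ȟ^1: (3−0)−2=1 ⇒ Z
Ȟ^2: (0−0)−0=0 ⇒ 0


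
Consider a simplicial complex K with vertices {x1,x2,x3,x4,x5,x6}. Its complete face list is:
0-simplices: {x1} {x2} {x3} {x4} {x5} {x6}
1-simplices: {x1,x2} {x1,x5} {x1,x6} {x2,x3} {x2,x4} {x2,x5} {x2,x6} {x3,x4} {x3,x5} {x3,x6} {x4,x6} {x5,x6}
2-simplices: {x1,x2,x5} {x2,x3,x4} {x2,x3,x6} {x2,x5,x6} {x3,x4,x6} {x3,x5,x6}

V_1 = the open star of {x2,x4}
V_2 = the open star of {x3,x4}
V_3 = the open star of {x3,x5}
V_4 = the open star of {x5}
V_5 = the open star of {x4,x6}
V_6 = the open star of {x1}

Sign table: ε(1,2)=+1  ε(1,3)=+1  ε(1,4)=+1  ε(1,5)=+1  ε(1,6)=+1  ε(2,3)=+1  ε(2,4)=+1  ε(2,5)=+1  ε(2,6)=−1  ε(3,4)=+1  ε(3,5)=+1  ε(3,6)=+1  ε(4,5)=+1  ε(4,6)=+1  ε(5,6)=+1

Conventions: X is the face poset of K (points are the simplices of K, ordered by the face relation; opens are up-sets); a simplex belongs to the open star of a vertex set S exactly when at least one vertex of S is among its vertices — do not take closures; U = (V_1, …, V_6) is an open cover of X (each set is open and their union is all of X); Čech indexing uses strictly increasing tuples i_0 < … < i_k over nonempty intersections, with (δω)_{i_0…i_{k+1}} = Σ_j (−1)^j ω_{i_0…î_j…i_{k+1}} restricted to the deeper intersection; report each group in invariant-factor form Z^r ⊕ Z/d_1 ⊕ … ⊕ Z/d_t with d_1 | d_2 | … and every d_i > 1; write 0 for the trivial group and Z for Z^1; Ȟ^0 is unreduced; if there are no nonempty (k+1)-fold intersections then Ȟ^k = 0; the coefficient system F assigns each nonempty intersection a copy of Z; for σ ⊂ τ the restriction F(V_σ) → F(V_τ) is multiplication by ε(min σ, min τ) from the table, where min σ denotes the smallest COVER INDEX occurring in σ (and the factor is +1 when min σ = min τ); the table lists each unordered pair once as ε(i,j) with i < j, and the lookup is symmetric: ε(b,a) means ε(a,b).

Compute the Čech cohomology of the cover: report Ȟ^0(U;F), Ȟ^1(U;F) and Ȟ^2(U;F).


nonempty overlaps:
  V1={{x2},{x4},{x1,x2},{x2,x3},{x2,x4},{x2,x5},{x2,x6},{x3,x4},{x4,x6},{x1,x2,x5},{x2,x3,x4},{x2,x3,x6},{x2,x5,x6},{x3,x4,x6}} V2={{x3},{x4},{x2,x3},{x2,x4},{x3,x4},{x3,x5},{x3,x6},{x4,x6},{x2,x3,x4},{x2,x3,x6},{x3,x4,x6},{x3,x5,x6}} V3={{x3},{x5},{x1,x5},{x2,x3},{x2,x5},{x3,x4},{x3,x5},{x3,x6},{x5,x6},{x1,x2,x5},{x2,x3,x4},{x2,x3,x6},{x2,x5,x6},{x3,x4,x6},{x3,x5,x6}} V4={{x5},{x1,x5},{x2,x5},{x3,x5},{x5,x6},{x1,x2,x5},{x2,x5,x6},{x3,x5,x6}} V5={{x4},{x6},{x1,x6},{x2,x4},{x2,x6},{x3,x4},{x3,x6},{x4,x6},{x5,x6},{x2,x3,x4},{x2,x3,x6},{x2,x5,x6},{x3,x4,x6},{x3,x5,x6}} V6={{x1},{x1,x2},{x1,x5},{x1,x6},{x1,x2,x5}}
  V12={{x4},{x2,x3},{x2,x4},{x3,x4},{x4,x6},{x2,x3,x4},{x2,x3,x6},{x3,x4,x6}} V13={{x2,x3},{x2,x5},{x3,x4},{x1,x2,x5},{x2,x3,x4},{x2,x3,x6},{x2,x5,x6},{x3,x4,x6}} V14={{x2,x5},{x1,x2,x5},{x2,x5,x6}} V15={{x4},{x2,x4},{x2,x6},{x3,x4},{x4,x6},{x2,x3,x4},{x2,x3,x6},{x2,x5,x6},{x3,x4,x6}} V16={{x1,x2},{x1,x2,x5}} V23={{x3},{x2,x3},{x3,x4},{x3,x5},{x3,x6},{x2,x3,x4},{x2,x3,x6},{x3,x4,x6},{x3,x5,x6}} V24={{x3,x5},{x3,x5,x6}} V25={{x4},{x2,x4},{x3,x4},{x3,x6},{x4,x6},{x2,x3,x4},{x2,x3,x6},{x3,x4,x6},{x3,x5,x6}} V34={{x5},{x1,x5},{x2,x5},{x3,x5},{x5,x6},{x1,x2,x5},{x2,x5,x6},{x3,x5,x6}} V35={{x3,x4},{x3,x6},{x5,x6},{x2,x3,x4},{x2,x3,x6},{x2,x5,x6},{x3,x4,x6},{x3,x5,x6}} V36={{x1,x5},{x1,x2,x5}} V45={{x5,x6},{x2,x5,x6},{x3,x5,x6}} V46={{x1,x5},{x1,x2,x5}} V56={{x1,x6}}
  V123={{x2,x3},{x3,x4},{x2,x3,x4},{x2,x3,x6},{x3,x4,x6}} V125={{x4},{x2,x4},{x3,x4},{x4,x6},{x2,x3,x4},{x2,x3,x6},{x3,x4,x6}} V134={{x2,x5},{x1,x2,x5},{x2,x5,x6}} V135={{x3,x4},{x2,x3,x4},{x2,x3,x6},{x2,x5,x6},{x3,x4,x6}} V136={{x1,x2,x5}} V145={{x2,x5,x6}} V146={{x1,x2,x5}} V234={{x3,x5},{x3,x5,x6}} V235={{x3,x4},{x3,x6},{x2,x3,x4},{x2,x3,x6},{x3,x4,x6},{x3,x5,x6}} V245={{x3,x5,x6}} V345={{x5,x6},{x2,x5,x6},{x3,x5,x6}} V346={{x1,x5},{x1,x2,x5}}
  V1235={{x3,x4},{x2,x3,x4},{x2,x3,x6},{x3,x4,x6}} V1345={{x2,x5,x6}} V1346={{x1,x2,x5}} V2345={{x3,x5,x6}}
C dims 6,14,12,4; δ0: rk 5, SNF 1^5; δ1: rk 8, SNF 1^8; δ2: rk 4, SNF 1^4
degree 0: 6−5−0 = 1 → Ȟ^0 ≅ Z
degree 1: 14−8−5 = 1 → Ȟ^1 ≅ Z
degree 2: 12−4−8 = 0 → Ȟ^2 ≅ 0

Ȟ^0 = Z, Ȟ^1 = Z, Ȟ^2 = 0
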